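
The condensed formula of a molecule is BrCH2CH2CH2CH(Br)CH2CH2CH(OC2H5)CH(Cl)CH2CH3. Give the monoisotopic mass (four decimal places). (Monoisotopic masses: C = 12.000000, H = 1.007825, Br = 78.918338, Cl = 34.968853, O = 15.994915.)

375.9804

Atom tally by fragment:
  BrCH2 → C:1 H:2 Br:1
  CH2 → C:1 H:2
  CH2 → C:1 H:2
  CH(Br) → C:1 H:1 Br:1
  CH2 → C:1 H:2
  CH2 → C:1 H:2
  CH(OC2H5) → C:3 H:6 O:1
  CH(Cl) → C:1 H:1 Cl:1
  CH2 → C:1 H:2
  CH3 → C:1 H:3
Element totals:
  C: 12
  H: 23
  Br: 2
  Cl: 1
  O: 1
Molecular formula: C12H23Br2ClO.
  M = 12(12.0) + 23(1.007825) + 2(78.918338) + 34.968853 + 15.994915
    = 144.000000 + 23.179975 + 157.836676 + 34.968853 + 15.994915 = 375.980419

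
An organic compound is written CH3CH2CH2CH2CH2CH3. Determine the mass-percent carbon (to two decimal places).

83.62%

Atom tally by fragment:
  CH3 → C:1 H:3
  CH2 → C:1 H:2
  CH2 → C:1 H:2
  CH2 → C:1 H:2
  CH2 → C:1 H:2
  CH3 → C:1 H:3
Element totals:
  C: 6
  H: 14
Molecular formula: C6H14.
Molar mass = 86.178 g/mol.
Mass from C: 6 × 12.011 = 72.066 g/mol.
%C = 72.066 / 86.178 × 100 = 83.62%.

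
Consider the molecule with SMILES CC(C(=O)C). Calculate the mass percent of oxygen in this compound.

Atom tally by fragment:
  CH3 → C:1 H:3
  CH2COCH3 → C:3 H:5 O:1
Element totals:
  C: 4
  H: 8
  O: 1
Molecular formula: C4H8O.
Molar mass = 72.107 g/mol.
Mass from O: 1 × 15.999 = 15.999 g/mol.
%O = 15.999 / 72.107 × 100 = 22.19%.

22.19%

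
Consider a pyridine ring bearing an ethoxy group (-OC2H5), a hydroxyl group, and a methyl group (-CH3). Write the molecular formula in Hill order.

Atom tally by fragment:
  pyridine ring core → C:5 H:5 N:1
  (− 3 ring H displaced by substituents)
  + OC2H5 → C:2 H:5 O:1
  + OH → O:1 H:1
  + CH3 → C:1 H:3
Element totals:
  C: 8
  H: 11
  N: 1
  O: 2

C8H11NO2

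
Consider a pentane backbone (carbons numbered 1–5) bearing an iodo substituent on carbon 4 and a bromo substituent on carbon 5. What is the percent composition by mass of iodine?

45.82%

Atom tally by fragment:
  CH3 → C:1 H:3
  CH2 → C:1 H:2
  CH2 → C:1 H:2
  CH(I) → C:1 H:1 I:1
  CH2Br → C:1 H:2 Br:1
Element totals:
  C: 5
  H: 10
  Br: 1
  I: 1
Molecular formula: C5H10BrI.
Molar mass = 276.943 g/mol.
Mass from I: 1 × 126.904 = 126.904 g/mol.
%I = 126.904 / 276.943 × 100 = 45.82%.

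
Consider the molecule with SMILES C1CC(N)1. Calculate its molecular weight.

Atom tally by fragment:
  cyclopropane ring core → C:3 H:6
  (− 1 ring H displaced by substituents)
  + NH2 → N:1 H:2
Element totals:
  C: 3
  H: 7
  N: 1
Molecular formula: C3H7N.
  M = 3(12.011) + 7(1.008) + 14.007
    = 36.033 + 7.056 + 14.007 = 57.096

57.10 g/mol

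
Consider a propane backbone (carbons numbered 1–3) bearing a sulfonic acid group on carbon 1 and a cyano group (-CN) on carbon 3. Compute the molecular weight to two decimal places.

149.16 g/mol

Atom tally by fragment:
  HO3SCH2 → C:1 H:3 S:1 O:3
  CH2 → C:1 H:2
  CH2CN → C:2 H:2 N:1
Element totals:
  C: 4
  H: 7
  N: 1
  O: 3
  S: 1
Molecular formula: C4H7NO3S.
  M = 4(12.011) + 7(1.008) + 14.007 + 3(15.999) + 32.06
    = 48.044 + 7.056 + 14.007 + 47.997 + 32.060 = 149.164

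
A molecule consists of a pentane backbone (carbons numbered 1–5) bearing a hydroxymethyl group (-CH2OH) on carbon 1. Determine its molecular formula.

Atom tally by fragment:
  HOCH2CH2 → C:2 H:5 O:1
  CH2 → C:1 H:2
  CH2 → C:1 H:2
  CH2 → C:1 H:2
  CH3 → C:1 H:3
Element totals:
  C: 6
  H: 14
  O: 1

C6H14O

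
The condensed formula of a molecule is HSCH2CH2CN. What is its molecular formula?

Atom tally by fragment:
  HSCH2 → C:1 H:3 S:1
  CH2CN → C:2 H:2 N:1
Element totals:
  C: 3
  H: 5
  N: 1
  S: 1

C3H5NS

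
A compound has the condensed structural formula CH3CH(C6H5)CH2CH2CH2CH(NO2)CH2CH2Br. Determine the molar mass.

Element totals:
  C: 14
  H: 20
  Br: 1
  N: 1
  O: 2
Molecular formula: C14H20BrNO2.
  M = 14(12.011) + 20(1.008) + 79.904 + 14.007 + 2(15.999)
    = 168.154 + 20.160 + 79.904 + 14.007 + 31.998 = 314.223

314.22 g/mol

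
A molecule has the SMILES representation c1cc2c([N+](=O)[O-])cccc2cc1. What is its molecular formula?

C10H7NO2

Atom tally by fragment:
  naphthalene ring system core → C:10 H:8
  (− 1 ring H displaced by substituents)
  + NO2 → N:1 O:2
Element totals:
  C: 10
  H: 7
  N: 1
  O: 2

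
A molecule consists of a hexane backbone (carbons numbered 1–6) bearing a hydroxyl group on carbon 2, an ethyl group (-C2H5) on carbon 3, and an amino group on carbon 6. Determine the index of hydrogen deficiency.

Atom tally by fragment:
  CH3 → C:1 H:3
  CH(OH) → C:1 H:2 O:1
  CH(C2H5) → C:3 H:6
  CH2 → C:1 H:2
  CH2 → C:1 H:2
  CH2NH2 → C:1 H:4 N:1
Element totals:
  C: 8
  H: 19
  N: 1
  O: 1
Molecular formula: C8H19NO.
DoU = (2C + 2 + N − H − X) / 2 = (2·8 + 2 + 1 − 19 − 0) / 2 = 0.

0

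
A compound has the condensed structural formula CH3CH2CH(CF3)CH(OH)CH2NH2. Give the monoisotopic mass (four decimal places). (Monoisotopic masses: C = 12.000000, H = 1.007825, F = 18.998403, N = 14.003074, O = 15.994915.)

Atom tally by fragment:
  CH3 → C:1 H:3
  CH2 → C:1 H:2
  CH(CF3) → C:2 H:1 F:3
  CH(OH) → C:1 H:2 O:1
  CH2NH2 → C:1 H:4 N:1
Element totals:
  C: 6
  H: 12
  F: 3
  N: 1
  O: 1
Molecular formula: C6H12F3NO.
  M = 6(12.0) + 12(1.007825) + 3(18.998403) + 14.003074 + 15.994915
    = 72.000000 + 12.093900 + 56.995209 + 14.003074 + 15.994915 = 171.087098

171.0871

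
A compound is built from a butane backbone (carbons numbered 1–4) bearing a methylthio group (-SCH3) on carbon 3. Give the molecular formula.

C5H12S

Atom tally by fragment:
  CH3 → C:1 H:3
  CH2 → C:1 H:2
  CH(SCH3) → C:2 H:4 S:1
  CH3 → C:1 H:3
Element totals:
  C: 5
  H: 12
  S: 1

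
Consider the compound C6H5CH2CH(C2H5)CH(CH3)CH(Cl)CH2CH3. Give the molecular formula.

C15H23Cl

Atom tally by fragment:
  C6H5CH2 → C:7 H:7
  CH(C2H5) → C:3 H:6
  CH(CH3) → C:2 H:4
  CH(Cl) → C:1 H:1 Cl:1
  CH2 → C:1 H:2
  CH3 → C:1 H:3
Element totals:
  C: 15
  H: 23
  Cl: 1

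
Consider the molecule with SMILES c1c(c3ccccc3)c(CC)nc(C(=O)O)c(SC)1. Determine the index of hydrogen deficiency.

9

Atom tally by fragment:
  pyridine ring core → C:5 H:5 N:1
  (− 4 ring H displaced by substituents)
  + C6H5 → C:6 H:5
  + C2H5 → C:2 H:5
  + COOH → C:1 H:1 O:2
  + SCH3 → C:1 H:3 S:1
Element totals:
  C: 15
  H: 15
  N: 1
  O: 2
  S: 1
Molecular formula: C15H15NO2S.
DoU = (2C + 2 + N − H − X) / 2 = (2·15 + 2 + 1 − 15 − 0) / 2 = 9.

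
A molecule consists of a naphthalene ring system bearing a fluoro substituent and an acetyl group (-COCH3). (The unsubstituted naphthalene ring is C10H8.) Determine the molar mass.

Atom tally by fragment:
  naphthalene ring system core → C:10 H:8
  (− 2 ring H displaced by substituents)
  + F → F:1
  + COCH3 → C:2 H:3 O:1
Element totals:
  C: 12
  H: 9
  F: 1
  O: 1
Molecular formula: C12H9FO.
  M = 12(12.011) + 9(1.008) + 18.998 + 15.999
    = 144.132 + 9.072 + 18.998 + 15.999 = 188.201

188.20 g/mol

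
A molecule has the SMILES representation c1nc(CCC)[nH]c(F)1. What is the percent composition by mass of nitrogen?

21.86%

Atom tally by fragment:
  imidazole ring core → C:3 H:4 N:2
  (− 2 ring H displaced by substituents)
  + CH2CH2CH3 → C:3 H:7
  + F → F:1
Element totals:
  C: 6
  H: 9
  F: 1
  N: 2
Molecular formula: C6H9FN2.
Molar mass = 128.150 g/mol.
Mass from N: 2 × 14.007 = 28.014 g/mol.
%N = 28.014 / 128.150 × 100 = 21.86%.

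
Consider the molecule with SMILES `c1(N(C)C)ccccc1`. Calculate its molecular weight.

Atom tally by fragment:
  benzene ring core → C:6 H:6
  (− 1 ring H displaced by substituents)
  + N(CH3)2 → N:1 C:2 H:6
Element totals:
  C: 8
  H: 11
  N: 1
Molecular formula: C8H11N.
  M = 8(12.011) + 11(1.008) + 14.007
    = 96.088 + 11.088 + 14.007 = 121.183

121.18 g/mol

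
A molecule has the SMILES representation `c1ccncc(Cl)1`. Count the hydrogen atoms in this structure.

Atom tally by fragment:
  pyridine ring core → C:5 H:5 N:1
  (− 1 ring H displaced by substituents)
  + Cl → Cl:1
Element totals:
  C: 5
  H: 4
  Cl: 1
  N: 1

4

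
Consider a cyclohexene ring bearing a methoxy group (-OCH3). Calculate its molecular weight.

Atom tally by fragment:
  cyclohexene ring core → C:6 H:10
  (− 1 ring H displaced by substituents)
  + OCH3 → C:1 H:3 O:1
Element totals:
  C: 7
  H: 12
  O: 1
Molecular formula: C7H12O.
  M = 7(12.011) + 12(1.008) + 15.999
    = 84.077 + 12.096 + 15.999 = 112.172

112.17 g/mol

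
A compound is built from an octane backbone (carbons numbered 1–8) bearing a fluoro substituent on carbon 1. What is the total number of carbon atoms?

Atom tally by fragment:
  FCH2 → C:1 H:2 F:1
  CH2 → C:1 H:2
  CH2 → C:1 H:2
  CH2 → C:1 H:2
  CH2 → C:1 H:2
  CH2 → C:1 H:2
  CH2 → C:1 H:2
  CH3 → C:1 H:3
Element totals:
  C: 8
  H: 17
  F: 1

8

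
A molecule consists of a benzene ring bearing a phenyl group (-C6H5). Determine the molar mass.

154.21 g/mol

Atom tally by fragment:
  benzene ring core → C:6 H:6
  (− 1 ring H displaced by substituents)
  + C6H5 → C:6 H:5
Element totals:
  C: 12
  H: 10
Molecular formula: C12H10.
  M = 12(12.011) + 10(1.008)
    = 144.132 + 10.080 = 154.212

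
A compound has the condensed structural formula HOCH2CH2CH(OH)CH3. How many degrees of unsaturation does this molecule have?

0

Element totals:
  C: 4
  H: 10
  O: 2
Molecular formula: C4H10O2.
DoU = (2C + 2 + N − H − X) / 2 = (2·4 + 2 + 0 − 10 − 0) / 2 = 0.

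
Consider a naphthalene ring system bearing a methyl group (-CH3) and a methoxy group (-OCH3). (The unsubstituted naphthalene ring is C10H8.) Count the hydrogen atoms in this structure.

Atom tally by fragment:
  naphthalene ring system core → C:10 H:8
  (− 2 ring H displaced by substituents)
  + CH3 → C:1 H:3
  + OCH3 → C:1 H:3 O:1
Element totals:
  C: 12
  H: 12
  O: 1

12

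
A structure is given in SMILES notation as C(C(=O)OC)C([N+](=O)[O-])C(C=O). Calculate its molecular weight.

Atom tally by fragment:
  CH3OOCCH2 → C:3 H:5 O:2
  CH(NO2) → C:1 H:1 N:1 O:2
  CH2CHO → C:2 H:3 O:1
Element totals:
  C: 6
  H: 9
  N: 1
  O: 5
Molecular formula: C6H9NO5.
  M = 6(12.011) + 9(1.008) + 14.007 + 5(15.999)
    = 72.066 + 9.072 + 14.007 + 79.995 = 175.140

175.14 g/mol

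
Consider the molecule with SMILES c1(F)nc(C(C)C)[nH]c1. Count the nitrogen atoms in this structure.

2

Atom tally by fragment:
  imidazole ring core → C:3 H:4 N:2
  (− 2 ring H displaced by substituents)
  + F → F:1
  + CH(CH3)2 → C:3 H:7
Element totals:
  C: 6
  H: 9
  F: 1
  N: 2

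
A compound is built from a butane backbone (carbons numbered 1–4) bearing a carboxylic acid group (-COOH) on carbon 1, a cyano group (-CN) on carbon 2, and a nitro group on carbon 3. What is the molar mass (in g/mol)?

Atom tally by fragment:
  HOOCCH2 → C:2 H:3 O:2
  CH(CN) → C:2 H:1 N:1
  CH(NO2) → C:1 H:1 N:1 O:2
  CH3 → C:1 H:3
Element totals:
  C: 6
  H: 8
  N: 2
  O: 4
Molecular formula: C6H8N2O4.
  M = 6(12.011) + 8(1.008) + 2(14.007) + 4(15.999)
    = 72.066 + 8.064 + 28.014 + 63.996 = 172.140

172.14 g/mol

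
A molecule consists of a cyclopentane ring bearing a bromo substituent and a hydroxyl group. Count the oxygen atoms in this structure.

1

Atom tally by fragment:
  cyclopentane ring core → C:5 H:10
  (− 2 ring H displaced by substituents)
  + Br → Br:1
  + OH → O:1 H:1
Element totals:
  C: 5
  H: 9
  Br: 1
  O: 1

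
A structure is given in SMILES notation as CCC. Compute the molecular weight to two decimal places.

44.10 g/mol

Atom tally by fragment:
  CH3 → C:1 H:3
  CH2 → C:1 H:2
  CH3 → C:1 H:3
Element totals:
  C: 3
  H: 8
Molecular formula: C3H8.
  M = 3(12.011) + 8(1.008)
    = 36.033 + 8.064 = 44.097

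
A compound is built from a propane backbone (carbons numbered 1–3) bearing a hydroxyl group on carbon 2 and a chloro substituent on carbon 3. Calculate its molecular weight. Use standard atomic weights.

94.54 g/mol

Atom tally by fragment:
  CH3 → C:1 H:3
  CH(OH) → C:1 H:2 O:1
  CH2Cl → C:1 H:2 Cl:1
Element totals:
  C: 3
  H: 7
  Cl: 1
  O: 1
Molecular formula: C3H7ClO.
  M = 3(12.011) + 7(1.008) + 35.45 + 15.999
    = 36.033 + 7.056 + 35.450 + 15.999 = 94.538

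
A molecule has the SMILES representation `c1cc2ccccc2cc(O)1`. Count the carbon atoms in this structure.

Atom tally by fragment:
  naphthalene ring system core → C:10 H:8
  (− 1 ring H displaced by substituents)
  + OH → O:1 H:1
Element totals:
  C: 10
  H: 8
  O: 1

10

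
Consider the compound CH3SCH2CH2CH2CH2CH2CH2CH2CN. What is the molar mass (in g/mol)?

Element totals:
  C: 9
  H: 17
  N: 1
  S: 1
Molecular formula: C9H17NS.
  M = 9(12.011) + 17(1.008) + 14.007 + 32.06
    = 108.099 + 17.136 + 14.007 + 32.060 = 171.302

171.30 g/mol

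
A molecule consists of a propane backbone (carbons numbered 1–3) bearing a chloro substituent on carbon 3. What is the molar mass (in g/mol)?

78.54 g/mol

Atom tally by fragment:
  CH3 → C:1 H:3
  CH2 → C:1 H:2
  CH2Cl → C:1 H:2 Cl:1
Element totals:
  C: 3
  H: 7
  Cl: 1
Molecular formula: C3H7Cl.
  M = 3(12.011) + 7(1.008) + 35.45
    = 36.033 + 7.056 + 35.450 = 78.539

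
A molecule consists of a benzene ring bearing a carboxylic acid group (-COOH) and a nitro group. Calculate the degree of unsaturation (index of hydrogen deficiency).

Atom tally by fragment:
  benzene ring core → C:6 H:6
  (− 2 ring H displaced by substituents)
  + COOH → C:1 H:1 O:2
  + NO2 → N:1 O:2
Element totals:
  C: 7
  H: 5
  N: 1
  O: 4
Molecular formula: C7H5NO4.
DoU = (2C + 2 + N − H − X) / 2 = (2·7 + 2 + 1 − 5 − 0) / 2 = 6.

6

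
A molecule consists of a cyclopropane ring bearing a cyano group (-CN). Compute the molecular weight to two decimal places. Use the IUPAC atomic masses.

Atom tally by fragment:
  cyclopropane ring core → C:3 H:6
  (− 1 ring H displaced by substituents)
  + CN → C:1 N:1
Element totals:
  C: 4
  H: 5
  N: 1
Molecular formula: C4H5N.
  M = 4(12.011) + 5(1.008) + 14.007
    = 48.044 + 5.040 + 14.007 = 67.091

67.09 g/mol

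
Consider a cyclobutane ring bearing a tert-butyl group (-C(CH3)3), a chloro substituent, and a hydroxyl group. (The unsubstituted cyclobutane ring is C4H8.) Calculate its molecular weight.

Atom tally by fragment:
  cyclobutane ring core → C:4 H:8
  (− 3 ring H displaced by substituents)
  + C(CH3)3 → C:4 H:9
  + Cl → Cl:1
  + OH → O:1 H:1
Element totals:
  C: 8
  H: 15
  Cl: 1
  O: 1
Molecular formula: C8H15ClO.
  M = 8(12.011) + 15(1.008) + 35.45 + 15.999
    = 96.088 + 15.120 + 35.450 + 15.999 = 162.657

162.66 g/mol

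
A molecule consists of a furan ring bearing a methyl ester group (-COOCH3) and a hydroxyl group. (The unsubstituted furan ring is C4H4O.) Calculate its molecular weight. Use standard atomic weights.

142.11 g/mol

Atom tally by fragment:
  furan ring core → C:4 H:4 O:1
  (− 2 ring H displaced by substituents)
  + COOCH3 → C:2 H:3 O:2
  + OH → O:1 H:1
Element totals:
  C: 6
  H: 6
  O: 4
Molecular formula: C6H6O4.
  M = 6(12.011) + 6(1.008) + 4(15.999)
    = 72.066 + 6.048 + 63.996 = 142.110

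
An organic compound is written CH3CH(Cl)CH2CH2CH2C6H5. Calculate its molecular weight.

182.69 g/mol

Atom tally by fragment:
  CH3 → C:1 H:3
  CH(Cl) → C:1 H:1 Cl:1
  CH2 → C:1 H:2
  CH2 → C:1 H:2
  CH2C6H5 → C:7 H:7
Element totals:
  C: 11
  H: 15
  Cl: 1
Molecular formula: C11H15Cl.
  M = 11(12.011) + 15(1.008) + 35.45
    = 132.121 + 15.120 + 35.450 = 182.691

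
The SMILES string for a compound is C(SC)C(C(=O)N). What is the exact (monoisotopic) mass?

119.0405

Atom tally by fragment:
  CH3SCH2 → C:2 H:5 S:1
  CH2CONH2 → C:2 H:4 O:1 N:1
Element totals:
  C: 4
  H: 9
  N: 1
  O: 1
  S: 1
Molecular formula: C4H9NOS.
  M = 4(12.0) + 9(1.007825) + 14.003074 + 15.994915 + 31.972071
    = 48.000000 + 9.070425 + 14.003074 + 15.994915 + 31.972071 = 119.040485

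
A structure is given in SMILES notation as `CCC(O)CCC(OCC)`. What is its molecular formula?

Atom tally by fragment:
  CH3 → C:1 H:3
  CH2 → C:1 H:2
  CH(OH) → C:1 H:2 O:1
  CH2 → C:1 H:2
  CH2 → C:1 H:2
  CH2OC2H5 → C:3 H:7 O:1
Element totals:
  C: 8
  H: 18
  O: 2

C8H18O2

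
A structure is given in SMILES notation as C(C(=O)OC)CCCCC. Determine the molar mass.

144.21 g/mol

Atom tally by fragment:
  CH3OOCCH2 → C:3 H:5 O:2
  CH2 → C:1 H:2
  CH2 → C:1 H:2
  CH2 → C:1 H:2
  CH2 → C:1 H:2
  CH3 → C:1 H:3
Element totals:
  C: 8
  H: 16
  O: 2
Molecular formula: C8H16O2.
  M = 8(12.011) + 16(1.008) + 2(15.999)
    = 96.088 + 16.128 + 31.998 = 144.214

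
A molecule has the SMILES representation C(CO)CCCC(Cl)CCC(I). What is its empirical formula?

Atom tally by fragment:
  HOCH2CH2 → C:2 H:5 O:1
  CH2 → C:1 H:2
  CH2 → C:1 H:2
  CH2 → C:1 H:2
  CH(Cl) → C:1 H:1 Cl:1
  CH2 → C:1 H:2
  CH2 → C:1 H:2
  CH2I → C:1 H:2 I:1
Element totals:
  C: 9
  H: 18
  Cl: 1
  I: 1
  O: 1
Molecular formula: C9H18ClIO.
gcd of subscripts (9, 1, 18, 1, 1) = 1, so the empirical formula equals the molecular formula.

C9H18ClIO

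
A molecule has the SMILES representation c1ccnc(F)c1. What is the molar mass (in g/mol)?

Atom tally by fragment:
  pyridine ring core → C:5 H:5 N:1
  (− 1 ring H displaced by substituents)
  + F → F:1
Element totals:
  C: 5
  H: 4
  F: 1
  N: 1
Molecular formula: C5H4FN.
  M = 5(12.011) + 4(1.008) + 18.998 + 14.007
    = 60.055 + 4.032 + 18.998 + 14.007 = 97.092

97.09 g/mol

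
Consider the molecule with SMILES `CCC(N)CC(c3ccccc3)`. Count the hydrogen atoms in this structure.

17

Atom tally by fragment:
  CH3 → C:1 H:3
  CH2 → C:1 H:2
  CH(NH2) → C:1 H:3 N:1
  CH2 → C:1 H:2
  CH2C6H5 → C:7 H:7
Element totals:
  C: 11
  H: 17
  N: 1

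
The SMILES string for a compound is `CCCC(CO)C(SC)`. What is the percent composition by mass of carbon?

56.71%

Atom tally by fragment:
  CH3 → C:1 H:3
  CH2 → C:1 H:2
  CH2 → C:1 H:2
  CH(CH2OH) → C:2 H:4 O:1
  CH2SCH3 → C:2 H:5 S:1
Element totals:
  C: 7
  H: 16
  O: 1
  S: 1
Molecular formula: C7H16OS.
Molar mass = 148.264 g/mol.
Mass from C: 7 × 12.011 = 84.077 g/mol.
%C = 84.077 / 148.264 × 100 = 56.71%.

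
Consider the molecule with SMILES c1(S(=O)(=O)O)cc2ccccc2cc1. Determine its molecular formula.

C10H8O3S

Atom tally by fragment:
  naphthalene ring system core → C:10 H:8
  (− 1 ring H displaced by substituents)
  + SO3H → S:1 O:3 H:1
Element totals:
  C: 10
  H: 8
  O: 3
  S: 1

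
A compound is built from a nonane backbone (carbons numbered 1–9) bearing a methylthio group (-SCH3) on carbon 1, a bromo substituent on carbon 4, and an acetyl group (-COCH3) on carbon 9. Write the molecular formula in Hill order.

C12H23BrOS

Atom tally by fragment:
  CH3SCH2 → C:2 H:5 S:1
  CH2 → C:1 H:2
  CH2 → C:1 H:2
  CH(Br) → C:1 H:1 Br:1
  CH2 → C:1 H:2
  CH2 → C:1 H:2
  CH2 → C:1 H:2
  CH2 → C:1 H:2
  CH2COCH3 → C:3 H:5 O:1
Element totals:
  C: 12
  H: 23
  Br: 1
  O: 1
  S: 1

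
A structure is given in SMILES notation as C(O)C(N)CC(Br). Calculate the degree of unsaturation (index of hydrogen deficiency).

Atom tally by fragment:
  HOCH2 → C:1 H:3 O:1
  CH(NH2) → C:1 H:3 N:1
  CH2 → C:1 H:2
  CH2Br → C:1 H:2 Br:1
Element totals:
  C: 4
  H: 10
  Br: 1
  N: 1
  O: 1
Molecular formula: C4H10BrNO.
DoU = (2C + 2 + N − H − X) / 2 = (2·4 + 2 + 1 − 10 − 1) / 2 = 0.

0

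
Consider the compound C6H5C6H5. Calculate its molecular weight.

Atom tally by fragment:
  benzene ring core → C:6 H:6
  (− 1 ring H displaced by substituents)
  + C6H5 → C:6 H:5
Element totals:
  C: 12
  H: 10
Molecular formula: C12H10.
  M = 12(12.011) + 10(1.008)
    = 144.132 + 10.080 = 154.212

154.21 g/mol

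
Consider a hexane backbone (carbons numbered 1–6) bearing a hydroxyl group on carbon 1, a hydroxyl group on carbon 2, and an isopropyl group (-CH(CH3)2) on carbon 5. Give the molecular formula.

C9H20O2

Atom tally by fragment:
  HOCH2 → C:1 H:3 O:1
  CH(OH) → C:1 H:2 O:1
  CH2 → C:1 H:2
  CH2 → C:1 H:2
  CH(CH(CH3)2) → C:4 H:8
  CH3 → C:1 H:3
Element totals:
  C: 9
  H: 20
  O: 2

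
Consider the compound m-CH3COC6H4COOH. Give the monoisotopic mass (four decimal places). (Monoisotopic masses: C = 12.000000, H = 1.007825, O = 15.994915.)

Atom tally by fragment:
  benzene ring core → C:6 H:6
  (− 2 ring H displaced by substituents)
  + COCH3 → C:2 H:3 O:1
  + COOH → C:1 H:1 O:2
Element totals:
  C: 9
  H: 8
  O: 3
Molecular formula: C9H8O3.
  M = 9(12.0) + 8(1.007825) + 3(15.994915)
    = 108.000000 + 8.062600 + 47.984745 = 164.047345

164.0473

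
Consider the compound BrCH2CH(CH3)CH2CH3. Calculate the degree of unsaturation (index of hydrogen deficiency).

0

Atom tally by fragment:
  BrCH2 → C:1 H:2 Br:1
  CH(CH3) → C:2 H:4
  CH2 → C:1 H:2
  CH3 → C:1 H:3
Element totals:
  C: 5
  H: 11
  Br: 1
Molecular formula: C5H11Br.
DoU = (2C + 2 + N − H − X) / 2 = (2·5 + 2 + 0 − 11 − 1) / 2 = 0.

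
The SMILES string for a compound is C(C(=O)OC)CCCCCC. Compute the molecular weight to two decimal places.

158.24 g/mol

Atom tally by fragment:
  CH3OOCCH2 → C:3 H:5 O:2
  CH2 → C:1 H:2
  CH2 → C:1 H:2
  CH2 → C:1 H:2
  CH2 → C:1 H:2
  CH2 → C:1 H:2
  CH3 → C:1 H:3
Element totals:
  C: 9
  H: 18
  O: 2
Molecular formula: C9H18O2.
  M = 9(12.011) + 18(1.008) + 2(15.999)
    = 108.099 + 18.144 + 31.998 = 158.241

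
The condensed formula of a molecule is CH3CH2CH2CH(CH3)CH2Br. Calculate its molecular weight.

Atom tally by fragment:
  CH3 → C:1 H:3
  CH2 → C:1 H:2
  CH2 → C:1 H:2
  CH(CH3) → C:2 H:4
  CH2Br → C:1 H:2 Br:1
Element totals:
  C: 6
  H: 13
  Br: 1
Molecular formula: C6H13Br.
  M = 6(12.011) + 13(1.008) + 79.904
    = 72.066 + 13.104 + 79.904 = 165.074

165.07 g/mol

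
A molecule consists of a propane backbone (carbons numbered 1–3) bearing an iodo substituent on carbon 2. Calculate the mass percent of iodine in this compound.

74.65%

Atom tally by fragment:
  CH3 → C:1 H:3
  CH(I) → C:1 H:1 I:1
  CH3 → C:1 H:3
Element totals:
  C: 3
  H: 7
  I: 1
Molecular formula: C3H7I.
Molar mass = 169.993 g/mol.
Mass from I: 1 × 126.904 = 126.904 g/mol.
%I = 126.904 / 169.993 × 100 = 74.65%.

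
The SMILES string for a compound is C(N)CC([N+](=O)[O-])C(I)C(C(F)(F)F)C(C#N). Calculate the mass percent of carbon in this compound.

Atom tally by fragment:
  H2NCH2 → C:1 H:4 N:1
  CH2 → C:1 H:2
  CH(NO2) → C:1 H:1 N:1 O:2
  CH(I) → C:1 H:1 I:1
  CH(CF3) → C:2 H:1 F:3
  CH2CN → C:2 H:2 N:1
Element totals:
  C: 8
  H: 11
  F: 3
  I: 1
  N: 3
  O: 2
Molecular formula: C8H11F3IN3O2.
Molar mass = 365.093 g/mol.
Mass from C: 8 × 12.011 = 96.088 g/mol.
%C = 96.088 / 365.093 × 100 = 26.32%.

26.32%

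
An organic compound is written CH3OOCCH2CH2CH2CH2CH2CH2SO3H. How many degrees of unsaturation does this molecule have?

1

Atom tally by fragment:
  CH3OOCCH2 → C:3 H:5 O:2
  CH2 → C:1 H:2
  CH2 → C:1 H:2
  CH2 → C:1 H:2
  CH2 → C:1 H:2
  CH2SO3H → C:1 H:3 S:1 O:3
Element totals:
  C: 8
  H: 16
  O: 5
  S: 1
Molecular formula: C8H16O5S.
DoU = (2C + 2 + N − H − X) / 2 = (2·8 + 2 + 0 − 16 − 0) / 2 = 1.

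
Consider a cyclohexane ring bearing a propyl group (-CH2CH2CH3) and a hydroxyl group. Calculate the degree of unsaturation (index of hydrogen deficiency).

Atom tally by fragment:
  cyclohexane ring core → C:6 H:12
  (− 2 ring H displaced by substituents)
  + CH2CH2CH3 → C:3 H:7
  + OH → O:1 H:1
Element totals:
  C: 9
  H: 18
  O: 1
Molecular formula: C9H18O.
DoU = (2C + 2 + N − H − X) / 2 = (2·9 + 2 + 0 − 18 − 0) / 2 = 1.

1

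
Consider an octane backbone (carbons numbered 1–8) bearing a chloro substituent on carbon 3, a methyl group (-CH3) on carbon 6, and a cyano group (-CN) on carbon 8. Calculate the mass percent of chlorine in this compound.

18.89%

Atom tally by fragment:
  CH3 → C:1 H:3
  CH2 → C:1 H:2
  CH(Cl) → C:1 H:1 Cl:1
  CH2 → C:1 H:2
  CH2 → C:1 H:2
  CH(CH3) → C:2 H:4
  CH2 → C:1 H:2
  CH2CN → C:2 H:2 N:1
Element totals:
  C: 10
  H: 18
  Cl: 1
  N: 1
Molecular formula: C10H18ClN.
Molar mass = 187.711 g/mol.
Mass from Cl: 1 × 35.45 = 35.450 g/mol.
%Cl = 35.450 / 187.711 × 100 = 18.89%.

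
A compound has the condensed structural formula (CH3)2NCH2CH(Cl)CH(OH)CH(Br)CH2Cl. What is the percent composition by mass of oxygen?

Element totals:
  C: 7
  H: 14
  Br: 1
  Cl: 2
  N: 1
  O: 1
Molecular formula: C7H14BrCl2NO.
Molar mass = 278.999 g/mol.
Mass from O: 1 × 15.999 = 15.999 g/mol.
%O = 15.999 / 278.999 × 100 = 5.73%.

5.73%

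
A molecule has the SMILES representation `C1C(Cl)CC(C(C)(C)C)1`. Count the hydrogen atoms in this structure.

Atom tally by fragment:
  cyclobutane ring core → C:4 H:8
  (− 2 ring H displaced by substituents)
  + Cl → Cl:1
  + C(CH3)3 → C:4 H:9
Element totals:
  C: 8
  H: 15
  Cl: 1

15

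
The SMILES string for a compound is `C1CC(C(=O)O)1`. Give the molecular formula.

C4H6O2

Atom tally by fragment:
  cyclopropane ring core → C:3 H:6
  (− 1 ring H displaced by substituents)
  + COOH → C:1 H:1 O:2
Element totals:
  C: 4
  H: 6
  O: 2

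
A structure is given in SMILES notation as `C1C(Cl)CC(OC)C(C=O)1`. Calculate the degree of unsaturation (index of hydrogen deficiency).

2

Atom tally by fragment:
  cyclopentane ring core → C:5 H:10
  (− 3 ring H displaced by substituents)
  + Cl → Cl:1
  + OCH3 → C:1 H:3 O:1
  + CHO → C:1 H:1 O:1
Element totals:
  C: 7
  H: 11
  Cl: 1
  O: 2
Molecular formula: C7H11ClO2.
DoU = (2C + 2 + N − H − X) / 2 = (2·7 + 2 + 0 − 11 − 1) / 2 = 2.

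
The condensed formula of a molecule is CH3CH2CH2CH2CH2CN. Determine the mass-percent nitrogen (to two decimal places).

14.42%

Atom tally by fragment:
  CH3 → C:1 H:3
  CH2 → C:1 H:2
  CH2 → C:1 H:2
  CH2 → C:1 H:2
  CH2CN → C:2 H:2 N:1
Element totals:
  C: 6
  H: 11
  N: 1
Molecular formula: C6H11N.
Molar mass = 97.161 g/mol.
Mass from N: 1 × 14.007 = 14.007 g/mol.
%N = 14.007 / 97.161 × 100 = 14.42%.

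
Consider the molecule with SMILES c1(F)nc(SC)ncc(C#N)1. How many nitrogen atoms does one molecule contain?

Atom tally by fragment:
  pyrimidine ring core → C:4 H:4 N:2
  (− 3 ring H displaced by substituents)
  + F → F:1
  + SCH3 → C:1 H:3 S:1
  + CN → C:1 N:1
Element totals:
  C: 6
  H: 4
  F: 1
  N: 3
  S: 1

3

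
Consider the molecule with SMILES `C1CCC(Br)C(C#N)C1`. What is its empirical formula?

C7H10BrN

Atom tally by fragment:
  cyclohexane ring core → C:6 H:12
  (− 2 ring H displaced by substituents)
  + Br → Br:1
  + CN → C:1 N:1
Element totals:
  C: 7
  H: 10
  Br: 1
  N: 1
Molecular formula: C7H10BrN.
gcd of subscripts (1, 7, 10, 1) = 1, so the empirical formula equals the molecular formula.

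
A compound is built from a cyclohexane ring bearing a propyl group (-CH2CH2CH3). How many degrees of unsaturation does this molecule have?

Atom tally by fragment:
  cyclohexane ring core → C:6 H:12
  (− 1 ring H displaced by substituents)
  + CH2CH2CH3 → C:3 H:7
Element totals:
  C: 9
  H: 18
Molecular formula: C9H18.
DoU = (2C + 2 + N − H − X) / 2 = (2·9 + 2 + 0 − 18 − 0) / 2 = 1.

1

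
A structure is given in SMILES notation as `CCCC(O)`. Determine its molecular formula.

C4H10O

Atom tally by fragment:
  CH3 → C:1 H:3
  CH2 → C:1 H:2
  CH2 → C:1 H:2
  CH2OH → C:1 H:3 O:1
Element totals:
  C: 4
  H: 10
  O: 1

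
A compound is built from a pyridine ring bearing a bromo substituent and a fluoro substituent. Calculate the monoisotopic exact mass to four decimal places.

174.9433

Atom tally by fragment:
  pyridine ring core → C:5 H:5 N:1
  (− 2 ring H displaced by substituents)
  + Br → Br:1
  + F → F:1
Element totals:
  C: 5
  H: 3
  Br: 1
  F: 1
  N: 1
Molecular formula: C5H3BrFN.
  M = 5(12.0) + 3(1.007825) + 78.918338 + 18.998403 + 14.003074
    = 60.000000 + 3.023475 + 78.918338 + 18.998403 + 14.003074 = 174.943290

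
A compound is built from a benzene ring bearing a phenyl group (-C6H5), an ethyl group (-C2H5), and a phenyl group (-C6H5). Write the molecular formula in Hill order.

Atom tally by fragment:
  benzene ring core → C:6 H:6
  (− 3 ring H displaced by substituents)
  + C6H5 → C:6 H:5
  + C2H5 → C:2 H:5
  + C6H5 → C:6 H:5
Element totals:
  C: 20
  H: 18

C20H18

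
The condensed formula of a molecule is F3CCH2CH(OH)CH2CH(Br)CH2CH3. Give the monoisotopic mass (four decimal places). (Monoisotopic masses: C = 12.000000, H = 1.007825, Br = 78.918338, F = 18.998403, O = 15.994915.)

Atom tally by fragment:
  F3CCH2 → C:2 H:2 F:3
  CH(OH) → C:1 H:2 O:1
  CH2 → C:1 H:2
  CH(Br) → C:1 H:1 Br:1
  CH2 → C:1 H:2
  CH3 → C:1 H:3
Element totals:
  C: 7
  H: 12
  Br: 1
  F: 3
  O: 1
Molecular formula: C7H12BrF3O.
  M = 7(12.0) + 12(1.007825) + 78.918338 + 3(18.998403) + 15.994915
    = 84.000000 + 12.093900 + 78.918338 + 56.995209 + 15.994915 = 248.002362

248.0024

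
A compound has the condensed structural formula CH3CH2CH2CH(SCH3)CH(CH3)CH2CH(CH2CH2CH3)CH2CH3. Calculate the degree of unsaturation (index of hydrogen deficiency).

Atom tally by fragment:
  CH3 → C:1 H:3
  CH2 → C:1 H:2
  CH2 → C:1 H:2
  CH(SCH3) → C:2 H:4 S:1
  CH(CH3) → C:2 H:4
  CH2 → C:1 H:2
  CH(CH2CH2CH3) → C:4 H:8
  CH2 → C:1 H:2
  CH3 → C:1 H:3
Element totals:
  C: 14
  H: 30
  S: 1
Molecular formula: C14H30S.
DoU = (2C + 2 + N − H − X) / 2 = (2·14 + 2 + 0 − 30 − 0) / 2 = 0.

0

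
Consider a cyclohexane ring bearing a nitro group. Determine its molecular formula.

Atom tally by fragment:
  cyclohexane ring core → C:6 H:12
  (− 1 ring H displaced by substituents)
  + NO2 → N:1 O:2
Element totals:
  C: 6
  H: 11
  N: 1
  O: 2

C6H11NO2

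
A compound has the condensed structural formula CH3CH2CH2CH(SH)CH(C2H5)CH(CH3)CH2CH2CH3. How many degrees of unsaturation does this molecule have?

0

Atom tally by fragment:
  CH3 → C:1 H:3
  CH2 → C:1 H:2
  CH2 → C:1 H:2
  CH(SH) → C:1 H:2 S:1
  CH(C2H5) → C:3 H:6
  CH(CH3) → C:2 H:4
  CH2 → C:1 H:2
  CH2 → C:1 H:2
  CH3 → C:1 H:3
Element totals:
  C: 12
  H: 26
  S: 1
Molecular formula: C12H26S.
DoU = (2C + 2 + N − H − X) / 2 = (2·12 + 2 + 0 − 26 − 0) / 2 = 0.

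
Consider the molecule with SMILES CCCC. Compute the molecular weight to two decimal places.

58.12 g/mol

Atom tally by fragment:
  CH3 → C:1 H:3
  CH2 → C:1 H:2
  CH2 → C:1 H:2
  CH3 → C:1 H:3
Element totals:
  C: 4
  H: 10
Molecular formula: C4H10.
  M = 4(12.011) + 10(1.008)
    = 48.044 + 10.080 = 58.124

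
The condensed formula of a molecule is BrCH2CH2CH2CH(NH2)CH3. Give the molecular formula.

C5H12BrN

Element totals:
  C: 5
  H: 12
  Br: 1
  N: 1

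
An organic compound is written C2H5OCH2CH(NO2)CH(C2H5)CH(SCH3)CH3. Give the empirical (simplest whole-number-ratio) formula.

C10H21NO3S

Atom tally by fragment:
  C2H5OCH2 → C:3 H:7 O:1
  CH(NO2) → C:1 H:1 N:1 O:2
  CH(C2H5) → C:3 H:6
  CH(SCH3) → C:2 H:4 S:1
  CH3 → C:1 H:3
Element totals:
  C: 10
  H: 21
  N: 1
  O: 3
  S: 1
Molecular formula: C10H21NO3S.
gcd of subscripts (10, 21, 1, 3, 1) = 1, so the empirical formula equals the molecular formula.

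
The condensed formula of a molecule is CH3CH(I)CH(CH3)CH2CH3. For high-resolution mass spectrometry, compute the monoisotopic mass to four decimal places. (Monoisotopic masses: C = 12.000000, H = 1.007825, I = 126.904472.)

212.0062

Atom tally by fragment:
  CH3 → C:1 H:3
  CH(I) → C:1 H:1 I:1
  CH(CH3) → C:2 H:4
  CH2 → C:1 H:2
  CH3 → C:1 H:3
Element totals:
  C: 6
  H: 13
  I: 1
Molecular formula: C6H13I.
  M = 6(12.0) + 13(1.007825) + 126.904472
    = 72.000000 + 13.101725 + 126.904472 = 212.006197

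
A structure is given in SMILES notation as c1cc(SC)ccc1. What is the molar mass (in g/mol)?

Atom tally by fragment:
  benzene ring core → C:6 H:6
  (− 1 ring H displaced by substituents)
  + SCH3 → C:1 H:3 S:1
Element totals:
  C: 7
  H: 8
  S: 1
Molecular formula: C7H8S.
  M = 7(12.011) + 8(1.008) + 32.06
    = 84.077 + 8.064 + 32.060 = 124.201

124.20 g/mol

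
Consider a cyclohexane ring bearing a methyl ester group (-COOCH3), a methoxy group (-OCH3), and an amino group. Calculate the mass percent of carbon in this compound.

57.73%

Atom tally by fragment:
  cyclohexane ring core → C:6 H:12
  (− 3 ring H displaced by substituents)
  + COOCH3 → C:2 H:3 O:2
  + OCH3 → C:1 H:3 O:1
  + NH2 → N:1 H:2
Element totals:
  C: 9
  H: 17
  N: 1
  O: 3
Molecular formula: C9H17NO3.
Molar mass = 187.239 g/mol.
Mass from C: 9 × 12.011 = 108.099 g/mol.
%C = 108.099 / 187.239 × 100 = 57.73%.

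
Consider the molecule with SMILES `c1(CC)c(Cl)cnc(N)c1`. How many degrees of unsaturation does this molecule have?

Atom tally by fragment:
  pyridine ring core → C:5 H:5 N:1
  (− 3 ring H displaced by substituents)
  + C2H5 → C:2 H:5
  + Cl → Cl:1
  + NH2 → N:1 H:2
Element totals:
  C: 7
  H: 9
  Cl: 1
  N: 2
Molecular formula: C7H9ClN2.
DoU = (2C + 2 + N − H − X) / 2 = (2·7 + 2 + 2 − 9 − 1) / 2 = 4.

4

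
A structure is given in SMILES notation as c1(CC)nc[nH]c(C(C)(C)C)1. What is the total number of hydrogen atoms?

Atom tally by fragment:
  imidazole ring core → C:3 H:4 N:2
  (− 2 ring H displaced by substituents)
  + C2H5 → C:2 H:5
  + C(CH3)3 → C:4 H:9
Element totals:
  C: 9
  H: 16
  N: 2

16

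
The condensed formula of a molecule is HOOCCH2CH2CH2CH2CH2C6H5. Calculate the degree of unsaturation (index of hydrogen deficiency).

5

Atom tally by fragment:
  HOOCCH2 → C:2 H:3 O:2
  CH2 → C:1 H:2
  CH2 → C:1 H:2
  CH2 → C:1 H:2
  CH2C6H5 → C:7 H:7
Element totals:
  C: 12
  H: 16
  O: 2
Molecular formula: C12H16O2.
DoU = (2C + 2 + N − H − X) / 2 = (2·12 + 2 + 0 − 16 − 0) / 2 = 5.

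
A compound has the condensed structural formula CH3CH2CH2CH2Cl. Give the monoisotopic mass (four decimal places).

92.0393

Element totals:
  C: 4
  H: 9
  Cl: 1
Molecular formula: C4H9Cl.
  M = 4(12.0) + 9(1.007825) + 34.968853
    = 48.000000 + 9.070425 + 34.968853 = 92.039278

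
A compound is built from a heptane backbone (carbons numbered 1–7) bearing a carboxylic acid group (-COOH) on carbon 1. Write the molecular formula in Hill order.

Atom tally by fragment:
  HOOCCH2 → C:2 H:3 O:2
  CH2 → C:1 H:2
  CH2 → C:1 H:2
  CH2 → C:1 H:2
  CH2 → C:1 H:2
  CH2 → C:1 H:2
  CH3 → C:1 H:3
Element totals:
  C: 8
  H: 16
  O: 2

C8H16O2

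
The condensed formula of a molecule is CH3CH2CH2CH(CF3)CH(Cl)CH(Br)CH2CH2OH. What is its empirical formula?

Element totals:
  C: 9
  H: 15
  Br: 1
  Cl: 1
  F: 3
  O: 1
Molecular formula: C9H15BrClF3O.
gcd of subscripts (1, 9, 1, 3, 15, 1) = 1, so the empirical formula equals the molecular formula.

C9H15BrClF3O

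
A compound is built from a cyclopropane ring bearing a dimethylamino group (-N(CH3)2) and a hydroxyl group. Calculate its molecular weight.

101.15 g/mol

Atom tally by fragment:
  cyclopropane ring core → C:3 H:6
  (− 2 ring H displaced by substituents)
  + N(CH3)2 → N:1 C:2 H:6
  + OH → O:1 H:1
Element totals:
  C: 5
  H: 11
  N: 1
  O: 1
Molecular formula: C5H11NO.
  M = 5(12.011) + 11(1.008) + 14.007 + 15.999
    = 60.055 + 11.088 + 14.007 + 15.999 = 101.149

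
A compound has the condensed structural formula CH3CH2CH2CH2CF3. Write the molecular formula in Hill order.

Element totals:
  C: 5
  H: 9
  F: 3

C5H9F3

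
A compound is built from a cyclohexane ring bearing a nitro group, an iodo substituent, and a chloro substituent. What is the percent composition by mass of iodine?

Atom tally by fragment:
  cyclohexane ring core → C:6 H:12
  (− 3 ring H displaced by substituents)
  + NO2 → N:1 O:2
  + I → I:1
  + Cl → Cl:1
Element totals:
  C: 6
  H: 9
  Cl: 1
  I: 1
  N: 1
  O: 2
Molecular formula: C6H9ClINO2.
Molar mass = 289.497 g/mol.
Mass from I: 1 × 126.904 = 126.904 g/mol.
%I = 126.904 / 289.497 × 100 = 43.84%.

43.84%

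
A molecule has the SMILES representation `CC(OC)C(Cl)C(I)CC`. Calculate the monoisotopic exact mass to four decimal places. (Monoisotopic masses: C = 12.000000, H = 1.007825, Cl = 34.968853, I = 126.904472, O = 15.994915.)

Atom tally by fragment:
  CH3 → C:1 H:3
  CH(OCH3) → C:2 H:4 O:1
  CH(Cl) → C:1 H:1 Cl:1
  CH(I) → C:1 H:1 I:1
  CH2 → C:1 H:2
  CH3 → C:1 H:3
Element totals:
  C: 7
  H: 14
  Cl: 1
  I: 1
  O: 1
Molecular formula: C7H14ClIO.
  M = 7(12.0) + 14(1.007825) + 34.968853 + 126.904472 + 15.994915
    = 84.000000 + 14.109550 + 34.968853 + 126.904472 + 15.994915 = 275.977790

275.9778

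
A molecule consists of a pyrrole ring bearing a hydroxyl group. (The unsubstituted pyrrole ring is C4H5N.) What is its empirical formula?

C4H5NO

Atom tally by fragment:
  pyrrole ring core → C:4 H:5 N:1
  (− 1 ring H displaced by substituents)
  + OH → O:1 H:1
Element totals:
  C: 4
  H: 5
  N: 1
  O: 1
Molecular formula: C4H5NO.
gcd of subscripts (4, 5, 1, 1) = 1, so the empirical formula equals the molecular formula.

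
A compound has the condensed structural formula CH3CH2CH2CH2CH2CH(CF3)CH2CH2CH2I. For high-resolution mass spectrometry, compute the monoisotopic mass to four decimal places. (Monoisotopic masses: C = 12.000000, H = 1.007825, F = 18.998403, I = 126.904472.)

322.0405

Atom tally by fragment:
  CH3 → C:1 H:3
  CH2 → C:1 H:2
  CH2 → C:1 H:2
  CH2 → C:1 H:2
  CH2 → C:1 H:2
  CH(CF3) → C:2 H:1 F:3
  CH2 → C:1 H:2
  CH2 → C:1 H:2
  CH2I → C:1 H:2 I:1
Element totals:
  C: 10
  H: 18
  F: 3
  I: 1
Molecular formula: C10H18F3I.
  M = 10(12.0) + 18(1.007825) + 3(18.998403) + 126.904472
    = 120.000000 + 18.140850 + 56.995209 + 126.904472 = 322.040531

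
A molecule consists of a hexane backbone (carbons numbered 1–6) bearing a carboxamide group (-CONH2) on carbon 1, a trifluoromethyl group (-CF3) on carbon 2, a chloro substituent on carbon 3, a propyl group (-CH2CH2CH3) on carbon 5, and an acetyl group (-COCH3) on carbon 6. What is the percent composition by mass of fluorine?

18.05%

Atom tally by fragment:
  H2NOCCH2 → C:2 H:4 O:1 N:1
  CH(CF3) → C:2 H:1 F:3
  CH(Cl) → C:1 H:1 Cl:1
  CH2 → C:1 H:2
  CH(CH2CH2CH3) → C:4 H:8
  CH2COCH3 → C:3 H:5 O:1
Element totals:
  C: 13
  H: 21
  Cl: 1
  F: 3
  N: 1
  O: 2
Molecular formula: C13H21ClF3NO2.
Molar mass = 315.760 g/mol.
Mass from F: 3 × 18.998 = 56.994 g/mol.
%F = 56.994 / 315.760 × 100 = 18.05%.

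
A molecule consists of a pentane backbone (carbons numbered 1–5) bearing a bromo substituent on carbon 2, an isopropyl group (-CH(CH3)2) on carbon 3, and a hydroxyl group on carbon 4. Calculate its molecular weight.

Atom tally by fragment:
  CH3 → C:1 H:3
  CH(Br) → C:1 H:1 Br:1
  CH(CH(CH3)2) → C:4 H:8
  CH(OH) → C:1 H:2 O:1
  CH3 → C:1 H:3
Element totals:
  C: 8
  H: 17
  Br: 1
  O: 1
Molecular formula: C8H17BrO.
  M = 8(12.011) + 17(1.008) + 79.904 + 15.999
    = 96.088 + 17.136 + 79.904 + 15.999 = 209.127

209.13 g/mol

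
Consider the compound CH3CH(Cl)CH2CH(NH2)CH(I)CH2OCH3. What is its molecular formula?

Atom tally by fragment:
  CH3 → C:1 H:3
  CH(Cl) → C:1 H:1 Cl:1
  CH2 → C:1 H:2
  CH(NH2) → C:1 H:3 N:1
  CH(I) → C:1 H:1 I:1
  CH2OCH3 → C:2 H:5 O:1
Element totals:
  C: 7
  H: 15
  Cl: 1
  I: 1
  N: 1
  O: 1

C7H15ClINO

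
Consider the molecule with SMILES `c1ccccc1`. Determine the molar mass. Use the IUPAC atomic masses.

78.11 g/mol

Atom tally by fragment:
  benzene ring core → C:6 H:6
Element totals:
  C: 6
  H: 6
Molecular formula: C6H6.
  M = 6(12.011) + 6(1.008)
    = 72.066 + 6.048 = 78.114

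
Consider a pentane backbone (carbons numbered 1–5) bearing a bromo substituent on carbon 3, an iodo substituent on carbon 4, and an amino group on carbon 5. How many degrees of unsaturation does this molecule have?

Atom tally by fragment:
  CH3 → C:1 H:3
  CH2 → C:1 H:2
  CH(Br) → C:1 H:1 Br:1
  CH(I) → C:1 H:1 I:1
  CH2NH2 → C:1 H:4 N:1
Element totals:
  C: 5
  H: 11
  Br: 1
  I: 1
  N: 1
Molecular formula: C5H11BrIN.
DoU = (2C + 2 + N − H − X) / 2 = (2·5 + 2 + 1 − 11 − 2) / 2 = 0.

0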